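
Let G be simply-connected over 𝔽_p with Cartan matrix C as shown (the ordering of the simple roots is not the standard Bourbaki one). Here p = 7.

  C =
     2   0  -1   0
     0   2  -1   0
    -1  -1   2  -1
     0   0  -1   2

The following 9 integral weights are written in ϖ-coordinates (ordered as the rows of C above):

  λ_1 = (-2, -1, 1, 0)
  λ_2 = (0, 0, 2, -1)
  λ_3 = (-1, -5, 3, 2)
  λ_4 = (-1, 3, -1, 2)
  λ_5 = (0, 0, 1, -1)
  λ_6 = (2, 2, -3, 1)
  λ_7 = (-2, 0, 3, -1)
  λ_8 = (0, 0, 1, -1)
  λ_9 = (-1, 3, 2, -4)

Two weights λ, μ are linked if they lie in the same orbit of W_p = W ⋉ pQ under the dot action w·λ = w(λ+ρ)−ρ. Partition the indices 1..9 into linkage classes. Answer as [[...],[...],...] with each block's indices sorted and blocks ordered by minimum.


Type D_4, rank 4, |W|=192; reorder rows/cols to standard.

Folding the 9 weights λ_j+ρ into Ā_7 (reps in the given 4-coord order):

  [1] (1, 0, 1, 1)
  [2] (1, 1, 2, 0)
  [3] (0, 4, 0, 3)
  [4] (0, 4, 0, 3)
  [5] (1, 1, 2, 0)
  [6] (1, 1, 2, 0)
  [7] (1, 1, 2, 0)
  [8] (1, 1, 2, 0)
  [9] (0, 4, 0, 3)

Grouping the 9 weights by Ā_7-representative: 3 linkage classes.

[[1], [2, 5, 6, 7, 8], [3, 4, 9]]


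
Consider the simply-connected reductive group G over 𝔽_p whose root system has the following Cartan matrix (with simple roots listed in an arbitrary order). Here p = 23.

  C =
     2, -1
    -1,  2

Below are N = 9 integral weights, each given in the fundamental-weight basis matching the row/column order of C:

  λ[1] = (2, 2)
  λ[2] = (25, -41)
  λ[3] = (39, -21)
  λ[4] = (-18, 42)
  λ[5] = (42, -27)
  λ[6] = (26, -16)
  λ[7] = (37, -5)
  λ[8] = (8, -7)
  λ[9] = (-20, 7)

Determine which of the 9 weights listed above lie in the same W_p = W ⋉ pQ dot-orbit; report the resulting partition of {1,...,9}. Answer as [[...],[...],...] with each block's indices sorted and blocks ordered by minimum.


Type A_2, rank 2, |W|=6; reorder rows/cols to standard.

Alcove-folded reps (p=23, 9 weights, presented ϖ-order):

  λ_1+ρ ↦ (3, 3)
  λ_2+ρ ↦ (3, 6)
  λ_3+ρ ↦ (3, 3)
  λ_4+ρ ↦ (3, 3)
  λ_5+ρ ↦ (3, 3)
  λ_6+ρ ↦ (8, 11)
  λ_7+ρ ↦ (8, 11)
  λ_8+ρ ↦ (3, 6)
  λ_9+ρ ↦ (8, 11)

The 9 indices split into 3 linkage classes (same alcove rep ⇔ same W_23-dot-orbit):

[[1, 3, 4, 5], [2, 8], [6, 7, 9]]


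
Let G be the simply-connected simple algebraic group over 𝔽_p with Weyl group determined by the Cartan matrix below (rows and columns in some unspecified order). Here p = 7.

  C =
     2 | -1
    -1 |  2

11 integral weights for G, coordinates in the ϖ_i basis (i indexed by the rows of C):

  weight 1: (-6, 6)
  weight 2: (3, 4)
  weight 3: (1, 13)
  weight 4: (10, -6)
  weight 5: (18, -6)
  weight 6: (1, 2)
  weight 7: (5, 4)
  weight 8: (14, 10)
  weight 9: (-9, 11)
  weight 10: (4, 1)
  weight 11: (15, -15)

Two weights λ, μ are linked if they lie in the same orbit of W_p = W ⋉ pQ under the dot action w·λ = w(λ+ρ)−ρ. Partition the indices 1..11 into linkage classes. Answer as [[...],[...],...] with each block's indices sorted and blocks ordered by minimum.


A_2 Cartan matrix, 2 simple roots permuted; ρ=(1,1).

λ_j+ρ reflected into Ā_7 (⟨·,θ^∨⟩≤7); 2-tuples as given:

  [1] (5, 2) · [2] (2, 3) · [3] (5, 2) · [4] (2, 1) · [5] (5, 2) · [6] (2, 3) · [7] (2, 1) · [8] (2, 1) · [9] (2, 1) · [10] (5, 2) · [11] (5, 2)

3 distinct reps among the 11 weights ⇒ 3 W_7-linkage classes:

[[1, 3, 5, 10, 11], [2, 6], [4, 7, 8, 9]]


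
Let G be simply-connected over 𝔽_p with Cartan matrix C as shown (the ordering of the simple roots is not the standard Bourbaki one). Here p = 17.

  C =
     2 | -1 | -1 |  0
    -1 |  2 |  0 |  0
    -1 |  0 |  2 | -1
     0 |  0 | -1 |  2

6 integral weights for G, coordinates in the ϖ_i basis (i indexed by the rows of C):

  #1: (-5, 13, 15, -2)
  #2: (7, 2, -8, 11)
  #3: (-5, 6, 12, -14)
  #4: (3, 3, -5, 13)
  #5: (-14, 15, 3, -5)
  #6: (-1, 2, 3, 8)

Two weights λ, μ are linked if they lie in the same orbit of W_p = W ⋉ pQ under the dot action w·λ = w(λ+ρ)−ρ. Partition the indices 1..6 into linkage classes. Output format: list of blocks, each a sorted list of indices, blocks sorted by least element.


Type A_4, rank 4, |W|=120; reorder rows/cols to standard.

W_17-reps of the 6 weights in Ā_17 (same 4-coord order as C):

    λ_1 → (4, 1, 3, 8)
    λ_2 → (1, 3, 7, 5)
    λ_3 → (0, 3, 4, 9)
    λ_4 → (0, 3, 4, 9)
    λ_5 → (0, 3, 4, 9)
    λ_6 → (0, 3, 4, 9)

These 6 weights hit 3 W_17-dot-orbits; sizes (1, 1, 4):

[[1], [2], [3, 4, 5, 6]]


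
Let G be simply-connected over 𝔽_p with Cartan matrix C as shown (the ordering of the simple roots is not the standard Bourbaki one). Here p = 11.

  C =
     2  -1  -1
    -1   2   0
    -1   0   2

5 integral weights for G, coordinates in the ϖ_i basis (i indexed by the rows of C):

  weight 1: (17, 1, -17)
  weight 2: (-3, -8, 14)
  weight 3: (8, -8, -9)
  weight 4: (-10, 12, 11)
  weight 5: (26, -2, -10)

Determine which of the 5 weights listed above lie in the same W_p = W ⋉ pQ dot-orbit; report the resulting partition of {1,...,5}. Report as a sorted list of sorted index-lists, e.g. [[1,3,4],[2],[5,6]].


C ↔ A_3 under row/col permutation; |W(A_3)| = 24.

Each λ_j+ρ reduced to Ā_11; 3-tuples below use C's row order:

  λ_1 → (5, 2, 2);  λ_2 → (5, 2, 2);  λ_3 → (6, 1, 2);  λ_4 → (6, 1, 2);  λ_5 → (1, 4, 4)

3 distinct reps among the 5 weights ⇒ 3 W_11-linkage classes:

[[1, 2], [3, 4], [5]]


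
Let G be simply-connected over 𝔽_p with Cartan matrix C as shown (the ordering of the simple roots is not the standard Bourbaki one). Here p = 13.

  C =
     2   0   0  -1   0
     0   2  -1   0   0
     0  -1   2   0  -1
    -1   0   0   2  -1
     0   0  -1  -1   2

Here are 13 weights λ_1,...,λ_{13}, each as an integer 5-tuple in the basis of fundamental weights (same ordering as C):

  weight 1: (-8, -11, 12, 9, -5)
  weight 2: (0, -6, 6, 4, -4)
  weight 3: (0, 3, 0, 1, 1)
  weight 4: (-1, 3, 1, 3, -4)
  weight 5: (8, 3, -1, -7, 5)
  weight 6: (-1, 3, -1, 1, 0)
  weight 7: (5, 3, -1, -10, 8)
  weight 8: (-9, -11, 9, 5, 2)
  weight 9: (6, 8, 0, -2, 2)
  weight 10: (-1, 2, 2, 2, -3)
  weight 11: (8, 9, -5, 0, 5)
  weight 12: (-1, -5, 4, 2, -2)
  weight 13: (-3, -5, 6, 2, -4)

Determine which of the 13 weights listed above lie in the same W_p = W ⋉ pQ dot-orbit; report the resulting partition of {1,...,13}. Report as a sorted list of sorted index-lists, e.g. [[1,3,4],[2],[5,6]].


C ↔ A_5 under row/col permutation; |W(A_5)| = 720.

Ā_13 reps of the 13 weights (A_5, coords as presented):

    λ_1+ρ ↦ (0, 3, 1, 1, 2)
    λ_2+ρ ↦ (1, 4, 1, 2, 2)
    λ_3+ρ ↦ (1, 4, 1, 2, 2)
    λ_4+ρ ↦ (0, 3, 1, 1, 2)
    λ_5+ρ ↦ (3, 4, 0, 6, 0)
    λ_6+ρ ↦ (0, 4, 0, 2, 1)
    λ_7+ρ ↦ (3, 4, 0, 6, 0)
    λ_8+ρ ↦ (0, 4, 0, 2, 1)
    λ_9+ρ ↦ (0, 3, 1, 1, 2)
    λ_10+ρ ↦ (0, 3, 1, 1, 2)
    λ_11+ρ ↦ (0, 3, 1, 1, 2)
    λ_12+ρ ↦ (0, 4, 0, 2, 1)
    λ_13+ρ ↦ (0, 4, 0, 2, 1)

Partition of {1..13} into 4 W_13-dot-orbits:

[[1, 4, 9, 10, 11], [2, 3], [5, 7], [6, 8, 12, 13]]


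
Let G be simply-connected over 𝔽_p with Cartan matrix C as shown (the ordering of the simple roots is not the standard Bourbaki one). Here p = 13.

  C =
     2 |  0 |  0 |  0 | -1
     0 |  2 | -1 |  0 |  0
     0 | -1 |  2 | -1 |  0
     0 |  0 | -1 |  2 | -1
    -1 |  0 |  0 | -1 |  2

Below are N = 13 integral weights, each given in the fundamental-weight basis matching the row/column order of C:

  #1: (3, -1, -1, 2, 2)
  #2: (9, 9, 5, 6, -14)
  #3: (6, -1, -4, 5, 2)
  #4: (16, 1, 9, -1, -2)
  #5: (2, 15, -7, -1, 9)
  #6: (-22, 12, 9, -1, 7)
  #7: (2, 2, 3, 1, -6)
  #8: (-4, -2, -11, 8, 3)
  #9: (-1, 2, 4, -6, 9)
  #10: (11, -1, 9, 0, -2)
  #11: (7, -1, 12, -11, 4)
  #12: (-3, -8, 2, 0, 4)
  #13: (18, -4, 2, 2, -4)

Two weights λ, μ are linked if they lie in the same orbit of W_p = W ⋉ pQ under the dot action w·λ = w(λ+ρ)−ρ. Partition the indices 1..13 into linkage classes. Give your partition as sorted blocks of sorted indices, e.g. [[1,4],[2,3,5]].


Dynkin diagram of C (from the 8 off-diagonal −1 entries): A_5.

Each λ_j+ρ reduced to Ā_13; 5-tuples below use C's row order:

  1: (4, 0, 0, 3, 3);  2: (4, 0, 0, 3, 3);  3: (4, 0, 0, 3, 3);  4: (2, 9, 1, 0, 1);  5: (4, 0, 0, 3, 3);  6: (0, 3, 0, 5, 5);  7: (2, 3, 1, 3, 0);  8: (2, 9, 1, 0, 1);  9: (0, 3, 0, 5, 5);  10: (2, 9, 1, 0, 1);  11: (0, 3, 0, 5, 5);  12: (2, 3, 1, 3, 0);  13: (4, 0, 0, 3, 3)

The 13 indices split into 4 linkage classes (same alcove rep ⇔ same W_13-dot-orbit):

[[1, 2, 3, 5, 13], [4, 8, 10], [6, 9, 11], [7, 12]]


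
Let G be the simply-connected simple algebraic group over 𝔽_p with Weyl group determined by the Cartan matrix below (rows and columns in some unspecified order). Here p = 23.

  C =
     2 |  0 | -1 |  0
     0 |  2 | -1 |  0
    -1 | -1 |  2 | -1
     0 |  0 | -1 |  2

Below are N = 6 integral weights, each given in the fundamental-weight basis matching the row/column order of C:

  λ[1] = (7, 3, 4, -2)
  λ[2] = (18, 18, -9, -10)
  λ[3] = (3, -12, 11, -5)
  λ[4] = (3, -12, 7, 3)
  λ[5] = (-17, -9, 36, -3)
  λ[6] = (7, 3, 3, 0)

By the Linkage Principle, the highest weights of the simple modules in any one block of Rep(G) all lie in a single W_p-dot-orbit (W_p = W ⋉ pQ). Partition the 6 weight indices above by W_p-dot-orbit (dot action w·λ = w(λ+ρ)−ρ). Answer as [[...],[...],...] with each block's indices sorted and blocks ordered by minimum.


Cartan matrix: type D_4 (|W|=192); un-permuting the 4 rows.

Ā_23 reps of the 6 weights (D_4, coords as presented):

  1: (8, 4, 4, 1)
  2: (2, 2, 2, 8)
  3: (1, 8, 3, 1)
  4: (1, 8, 3, 1)
  5: (2, 2, 2, 8)
  6: (8, 4, 4, 1)

Grouping the 6 weights by Ā_23-representative: 3 linkage classes.

[[1, 6], [2, 5], [3, 4]]


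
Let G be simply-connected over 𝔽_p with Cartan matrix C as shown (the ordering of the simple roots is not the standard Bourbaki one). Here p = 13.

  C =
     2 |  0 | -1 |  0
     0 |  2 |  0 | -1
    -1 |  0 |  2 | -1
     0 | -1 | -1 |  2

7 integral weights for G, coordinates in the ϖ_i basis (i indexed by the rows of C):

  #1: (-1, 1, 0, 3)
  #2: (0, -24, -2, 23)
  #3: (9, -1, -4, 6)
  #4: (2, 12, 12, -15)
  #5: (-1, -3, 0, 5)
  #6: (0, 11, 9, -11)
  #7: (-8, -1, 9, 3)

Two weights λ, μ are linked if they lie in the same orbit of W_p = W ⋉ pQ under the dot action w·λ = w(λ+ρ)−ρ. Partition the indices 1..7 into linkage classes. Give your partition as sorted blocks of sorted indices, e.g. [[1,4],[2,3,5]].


A_4 Cartan matrix, 4 simple roots permuted; ρ=(1,1,1,1).

W_13-reps of the 7 weights in Ā_13 (same 4-coord order as C):

  1: (0, 2, 1, 4)
  2: (1, 2, 0, 10)
  3: (6, 1, 3, 3)
  4: (1, 2, 0, 10)
  5: (0, 2, 1, 4)
  6: (1, 2, 0, 10)
  7: (6, 1, 3, 3)

Grouping the 7 weights by Ā_13-representative: 3 linkage classes.

[[1, 5], [2, 4, 6], [3, 7]]


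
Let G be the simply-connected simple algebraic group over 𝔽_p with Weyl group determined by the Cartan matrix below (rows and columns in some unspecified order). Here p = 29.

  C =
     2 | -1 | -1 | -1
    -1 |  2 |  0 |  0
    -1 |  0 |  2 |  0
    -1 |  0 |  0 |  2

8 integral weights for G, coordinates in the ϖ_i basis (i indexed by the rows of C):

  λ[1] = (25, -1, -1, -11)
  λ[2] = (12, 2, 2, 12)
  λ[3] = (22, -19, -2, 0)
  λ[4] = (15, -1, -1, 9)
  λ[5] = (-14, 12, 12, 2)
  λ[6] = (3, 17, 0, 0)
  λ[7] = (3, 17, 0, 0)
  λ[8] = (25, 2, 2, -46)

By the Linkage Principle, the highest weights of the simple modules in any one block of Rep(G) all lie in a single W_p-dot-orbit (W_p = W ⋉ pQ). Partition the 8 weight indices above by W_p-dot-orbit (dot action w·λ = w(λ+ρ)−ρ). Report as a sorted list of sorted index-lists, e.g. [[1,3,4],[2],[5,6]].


C ↔ D_4 under row/col permutation; |W(D_4)| = 192.

Folding the 8 weights λ_j+ρ into Ā_29 (reps in the given 4-coord order):

    1: (3, 0, 0, 10)
    2: (3, 0, 0, 10)
    3: (4, 18, 1, 1)
    4: (3, 0, 0, 10)
    5: (3, 0, 0, 10)
    6: (4, 18, 1, 1)
    7: (4, 18, 1, 1)
    8: (3, 0, 0, 10)

Grouping the 8 weights by Ā_29-representative: 2 linkage classes.

[[1, 2, 4, 5, 8], [3, 6, 7]]


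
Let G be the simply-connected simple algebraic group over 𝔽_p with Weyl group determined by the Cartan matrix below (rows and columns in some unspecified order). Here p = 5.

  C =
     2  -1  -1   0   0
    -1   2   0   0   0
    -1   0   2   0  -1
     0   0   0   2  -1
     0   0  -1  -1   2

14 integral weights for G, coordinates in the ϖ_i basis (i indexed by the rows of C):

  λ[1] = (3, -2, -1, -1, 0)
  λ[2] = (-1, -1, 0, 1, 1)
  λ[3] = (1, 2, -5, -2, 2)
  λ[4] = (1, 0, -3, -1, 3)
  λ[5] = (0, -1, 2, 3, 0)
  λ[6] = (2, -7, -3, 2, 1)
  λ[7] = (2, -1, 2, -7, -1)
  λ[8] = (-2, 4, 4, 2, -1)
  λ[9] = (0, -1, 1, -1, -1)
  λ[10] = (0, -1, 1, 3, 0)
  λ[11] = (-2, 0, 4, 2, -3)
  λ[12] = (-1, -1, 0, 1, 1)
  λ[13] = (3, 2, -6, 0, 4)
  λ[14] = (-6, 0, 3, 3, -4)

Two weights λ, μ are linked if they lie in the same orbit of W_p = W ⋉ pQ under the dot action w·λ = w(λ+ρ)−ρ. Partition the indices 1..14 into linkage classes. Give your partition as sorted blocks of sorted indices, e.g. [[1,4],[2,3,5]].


Type A_5, rank 5, |W|=720; reorder rows/cols to standard.

W_5-reps of the 14 weights in Ā_5 (same 5-coord order as C):

  λ_1 → (3, 1, 0, 0, 1)
  λ_2 → (0, 0, 1, 2, 2)
  λ_3 → (2, 1, 0, 1, 1)
  λ_4 → (0, 1, 2, 0, 2)
  λ_5 → (3, 1, 0, 0, 1)
  λ_6 → (2, 0, 0, 1, 2)
  λ_7 → (0, 1, 2, 0, 2)
  λ_8 → (0, 1, 2, 0, 2)
  λ_9 → (1, 0, 2, 0, 0)
  λ_10 → (2, 1, 0, 1, 1)
  λ_11 → (0, 1, 2, 0, 2)
  λ_12 → (0, 0, 1, 2, 2)
  λ_13 → (0, 1, 2, 0, 2)
  λ_14 → (3, 1, 0, 0, 1)

6 distinct reps among the 14 weights ⇒ 6 W_5-linkage classes:

[[1, 5, 14], [2, 12], [3, 10], [4, 7, 8, 11, 13], [6], [9]]


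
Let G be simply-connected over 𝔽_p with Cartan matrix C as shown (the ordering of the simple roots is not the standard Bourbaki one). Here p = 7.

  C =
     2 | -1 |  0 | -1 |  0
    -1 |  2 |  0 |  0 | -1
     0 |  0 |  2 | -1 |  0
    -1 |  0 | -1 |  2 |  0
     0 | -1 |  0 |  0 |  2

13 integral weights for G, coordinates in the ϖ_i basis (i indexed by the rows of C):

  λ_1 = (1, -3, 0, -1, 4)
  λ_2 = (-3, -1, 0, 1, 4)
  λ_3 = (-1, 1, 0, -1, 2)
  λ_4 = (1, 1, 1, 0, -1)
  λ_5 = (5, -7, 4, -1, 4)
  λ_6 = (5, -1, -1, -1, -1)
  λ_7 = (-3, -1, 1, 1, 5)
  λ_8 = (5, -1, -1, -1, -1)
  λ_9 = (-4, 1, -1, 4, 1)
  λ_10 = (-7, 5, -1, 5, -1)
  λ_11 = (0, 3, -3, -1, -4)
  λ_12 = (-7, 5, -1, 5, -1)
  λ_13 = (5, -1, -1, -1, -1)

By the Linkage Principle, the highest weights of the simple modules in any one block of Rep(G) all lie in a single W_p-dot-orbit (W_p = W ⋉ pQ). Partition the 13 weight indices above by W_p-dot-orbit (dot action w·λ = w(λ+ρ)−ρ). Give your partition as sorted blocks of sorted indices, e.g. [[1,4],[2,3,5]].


C ↔ A_5 under row/col permutation; |W(A_5)| = 720.

Folding the 13 weights λ_j+ρ into Ā_7 (reps in the given 5-coord order):

  1: (0, 2, 1, 0, 3);  2: (0, 2, 1, 0, 3);  3: (0, 2, 1, 0, 3);  4: (2, 2, 2, 1, 0);  5: (0, 2, 1, 0, 3);  6: (6, 0, 0, 0, 0);  7: (0, 2, 1, 0, 3);  8: (6, 0, 0, 0, 0);  9: (2, 1, 0, 2, 1);  10: (6, 0, 0, 0, 0);  11: (1, 0, 0, 1, 3);  12: (6, 0, 0, 0, 0);  13: (6, 0, 0, 0, 0)

These 13 weights hit 5 W_7-dot-orbits; sizes (5, 1, 5, 1, 1):

[[1, 2, 3, 5, 7], [4], [6, 8, 10, 12, 13], [9], [11]]


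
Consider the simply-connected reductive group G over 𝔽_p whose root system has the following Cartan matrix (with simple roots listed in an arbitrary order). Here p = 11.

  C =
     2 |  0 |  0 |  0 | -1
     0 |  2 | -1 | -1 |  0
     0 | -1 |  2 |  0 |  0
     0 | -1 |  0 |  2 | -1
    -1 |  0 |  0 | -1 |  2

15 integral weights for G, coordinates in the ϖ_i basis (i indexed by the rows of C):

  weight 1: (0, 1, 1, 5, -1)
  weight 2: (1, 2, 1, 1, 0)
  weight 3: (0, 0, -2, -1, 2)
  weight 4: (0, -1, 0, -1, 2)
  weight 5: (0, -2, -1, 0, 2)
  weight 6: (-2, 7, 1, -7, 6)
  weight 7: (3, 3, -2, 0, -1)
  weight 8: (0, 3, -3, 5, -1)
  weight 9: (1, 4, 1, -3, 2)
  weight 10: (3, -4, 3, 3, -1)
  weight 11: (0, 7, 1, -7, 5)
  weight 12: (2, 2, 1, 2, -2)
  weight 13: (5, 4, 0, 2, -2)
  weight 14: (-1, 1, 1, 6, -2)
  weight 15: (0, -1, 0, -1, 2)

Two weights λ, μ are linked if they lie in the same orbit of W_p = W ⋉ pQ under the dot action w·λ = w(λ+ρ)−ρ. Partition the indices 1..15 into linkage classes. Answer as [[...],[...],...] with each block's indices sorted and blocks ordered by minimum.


Type A_5, rank 5, |W|=720; reorder rows/cols to standard.

W_11-reps of the 15 weights in Ā_11 (same 5-coord order as C):

    λ_1 → (1, 2, 2, 6, 0)
    λ_2 → (2, 3, 2, 2, 1)
    λ_3 → (1, 0, 1, 0, 3)
    λ_4 → (1, 0, 1, 0, 3)
    λ_5 → (1, 0, 1, 0, 3)
    λ_6 → (1, 2, 2, 6, 0)
    λ_7 → (4, 3, 1, 1, 0)
    λ_8 → (1, 2, 2, 6, 0)
    λ_9 → (2, 3, 2, 2, 1)
    λ_10 → (4, 3, 1, 1, 0)
    λ_11 → (1, 2, 2, 6, 0)
    λ_12 → (2, 3, 2, 2, 1)
    λ_13 → (2, 3, 2, 2, 1)
    λ_14 → (1, 2, 2, 6, 0)
    λ_15 → (1, 0, 1, 0, 3)

Partition of {1..15} into 4 W_11-dot-orbits:

[[1, 6, 8, 11, 14], [2, 9, 12, 13], [3, 4, 5, 15], [7, 10]]


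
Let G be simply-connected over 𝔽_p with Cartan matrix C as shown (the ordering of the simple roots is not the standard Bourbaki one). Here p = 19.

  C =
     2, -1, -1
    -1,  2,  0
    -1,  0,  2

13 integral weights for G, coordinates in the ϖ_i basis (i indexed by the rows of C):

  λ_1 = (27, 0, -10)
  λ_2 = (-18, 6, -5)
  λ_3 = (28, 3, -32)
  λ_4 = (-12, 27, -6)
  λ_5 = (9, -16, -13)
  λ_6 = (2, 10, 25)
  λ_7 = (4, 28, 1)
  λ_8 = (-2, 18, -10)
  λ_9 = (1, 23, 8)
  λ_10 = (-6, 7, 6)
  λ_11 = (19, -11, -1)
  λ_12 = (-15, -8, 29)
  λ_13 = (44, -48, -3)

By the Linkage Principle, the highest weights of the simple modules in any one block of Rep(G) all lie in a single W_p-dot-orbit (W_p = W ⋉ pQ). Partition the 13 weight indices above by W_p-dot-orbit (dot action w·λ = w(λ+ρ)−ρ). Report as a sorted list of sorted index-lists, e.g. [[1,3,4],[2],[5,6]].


Dynkin diagram of C (from the 4 off-diagonal −1 entries): A_3.

Alcove-folded reps (p=19, 13 weights, presented ϖ-order):

    1: (9, 9, 1)
    2: (10, 2, 5)
    3: (10, 2, 5)
    4: (5, 3, 2)
    5: (10, 2, 5)
    6: (5, 3, 2)
    7: (10, 2, 5)
    8: (9, 9, 1)
    9: (5, 3, 2)
    10: (5, 3, 2)
    11: (9, 9, 1)
    12: (5, 3, 2)
    13: (10, 2, 5)

These 13 weights hit 3 W_19-dot-orbits; sizes (3, 5, 5):

[[1, 8, 11], [2, 3, 5, 7, 13], [4, 6, 9, 10, 12]]


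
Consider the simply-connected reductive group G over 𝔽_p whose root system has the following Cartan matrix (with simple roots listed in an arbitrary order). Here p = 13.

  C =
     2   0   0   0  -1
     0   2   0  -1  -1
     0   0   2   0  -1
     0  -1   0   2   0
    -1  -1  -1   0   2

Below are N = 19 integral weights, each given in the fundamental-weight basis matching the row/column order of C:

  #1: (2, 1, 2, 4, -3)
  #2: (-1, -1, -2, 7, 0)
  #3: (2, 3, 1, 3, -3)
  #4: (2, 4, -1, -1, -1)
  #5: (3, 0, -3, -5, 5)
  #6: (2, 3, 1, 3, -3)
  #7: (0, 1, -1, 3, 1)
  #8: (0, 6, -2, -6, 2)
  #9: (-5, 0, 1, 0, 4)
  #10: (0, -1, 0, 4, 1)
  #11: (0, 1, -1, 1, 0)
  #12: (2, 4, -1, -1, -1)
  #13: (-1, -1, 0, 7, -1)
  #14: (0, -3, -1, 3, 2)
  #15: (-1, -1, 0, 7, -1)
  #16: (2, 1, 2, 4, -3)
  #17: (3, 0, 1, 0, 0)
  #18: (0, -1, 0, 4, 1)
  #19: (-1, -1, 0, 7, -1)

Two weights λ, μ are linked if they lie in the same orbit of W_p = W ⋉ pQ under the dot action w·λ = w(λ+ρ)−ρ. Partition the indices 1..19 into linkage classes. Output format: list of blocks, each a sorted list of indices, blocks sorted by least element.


Dynkin diagram of C (from the 8 off-diagonal −1 entries): D_5.

λ_j+ρ reflected into Ā_13 (⟨·,θ^∨⟩≤13); 5-tuples as given:

  [1] (1, 0, 1, 5, 2)
  [2] (0, 0, 1, 8, 0)
  [3] (1, 2, 0, 4, 2)
  [4] (3, 5, 0, 0, 0)
  [5] (4, 1, 2, 1, 1)
  [6] (1, 2, 0, 4, 2)
  [7] (1, 2, 0, 4, 2)
  [8] (1, 0, 1, 5, 2)
  [9] (4, 1, 2, 1, 1)
  [10] (1, 0, 1, 5, 2)
  [11] (1, 2, 0, 2, 1)
  [12] (3, 5, 0, 0, 0)
  [13] (0, 0, 1, 8, 0)
  [14] (1, 2, 0, 2, 1)
  [15] (0, 0, 1, 8, 0)
  [16] (1, 0, 1, 5, 2)
  [17] (4, 1, 2, 1, 1)
  [18] (1, 0, 1, 5, 2)
  [19] (0, 0, 1, 8, 0)

The 19 indices split into 6 linkage classes (same alcove rep ⇔ same W_13-dot-orbit):

[[1, 8, 10, 16, 18], [2, 13, 15, 19], [3, 6, 7], [4, 12], [5, 9, 17], [11, 14]]


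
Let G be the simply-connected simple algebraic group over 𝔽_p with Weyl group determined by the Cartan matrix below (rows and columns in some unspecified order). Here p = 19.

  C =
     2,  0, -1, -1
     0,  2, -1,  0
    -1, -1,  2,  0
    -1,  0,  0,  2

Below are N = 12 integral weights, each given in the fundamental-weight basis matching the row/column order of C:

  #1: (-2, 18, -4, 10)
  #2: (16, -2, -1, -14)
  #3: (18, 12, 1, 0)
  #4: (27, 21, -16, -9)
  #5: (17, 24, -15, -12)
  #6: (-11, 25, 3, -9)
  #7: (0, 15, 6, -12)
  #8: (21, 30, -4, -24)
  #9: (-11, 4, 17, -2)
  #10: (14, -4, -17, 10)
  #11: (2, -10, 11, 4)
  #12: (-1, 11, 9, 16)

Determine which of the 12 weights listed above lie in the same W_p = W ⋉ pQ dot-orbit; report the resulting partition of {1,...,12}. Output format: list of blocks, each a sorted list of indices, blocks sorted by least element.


C ↔ A_4 under row/col permutation; |W(A_4)| = 120.

Ā_19 reps of the 12 weights (A_4, coords as presented):

  λ_1+ρ ↦ (3, 8, 1, 0) · λ_2+ρ ↦ (3, 0, 1, 13) · λ_3+ρ ↦ (3, 0, 1, 13) · λ_4+ρ ↦ (3, 8, 3, 4) · λ_5+ρ ↦ (1, 1, 7, 6) · λ_6+ρ ↦ (1, 1, 7, 6) · λ_7+ρ ↦ (3, 8, 3, 4) · λ_8+ρ ↦ (3, 8, 1, 0) · λ_9+ρ ↦ (1, 1, 7, 6) · λ_10+ρ ↦ (3, 8, 1, 0) · λ_11+ρ ↦ (3, 8, 3, 4) · λ_12+ρ ↦ (2, 7, 1, 0)

Grouping the 12 weights by Ā_19-representative: 5 linkage classes.

[[1, 8, 10], [2, 3], [4, 7, 11], [5, 6, 9], [12]]


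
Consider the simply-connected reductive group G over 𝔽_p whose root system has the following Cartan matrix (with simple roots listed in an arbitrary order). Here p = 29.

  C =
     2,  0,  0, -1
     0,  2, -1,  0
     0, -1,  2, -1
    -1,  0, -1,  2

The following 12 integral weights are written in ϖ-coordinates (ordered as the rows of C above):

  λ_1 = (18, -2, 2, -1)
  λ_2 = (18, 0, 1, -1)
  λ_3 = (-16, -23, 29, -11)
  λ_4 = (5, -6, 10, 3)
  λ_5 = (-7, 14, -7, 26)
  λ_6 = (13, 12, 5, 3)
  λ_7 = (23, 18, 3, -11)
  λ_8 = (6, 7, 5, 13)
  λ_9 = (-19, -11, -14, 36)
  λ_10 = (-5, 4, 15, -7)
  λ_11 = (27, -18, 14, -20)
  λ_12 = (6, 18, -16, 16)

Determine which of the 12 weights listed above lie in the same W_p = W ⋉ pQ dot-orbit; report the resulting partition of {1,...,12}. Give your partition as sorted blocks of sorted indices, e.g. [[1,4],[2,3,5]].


Type A_4, rank 4, |W|=120; reorder rows/cols to standard.

Folding the 12 weights λ_j+ρ into Ā_29 (reps in the given 4-coord order):

  λ_1+ρ ↦ (19, 1, 2, 0)
  λ_2+ρ ↦ (19, 1, 2, 0)
  λ_3+ρ ↦ (7, 4, 15, 2)
  λ_4+ρ ↦ (6, 5, 6, 4)
  λ_5+ρ ↦ (1, 2, 6, 14)
  λ_6+ρ ↦ (6, 5, 6, 4)
  λ_7+ρ ↦ (6, 5, 6, 4)
  λ_8+ρ ↦ (1, 2, 6, 14)
  λ_9+ρ ↦ (6, 5, 6, 4)
  λ_10+ρ ↦ (6, 5, 6, 4)
  λ_11+ρ ↦ (7, 4, 15, 2)
  λ_12+ρ ↦ (7, 4, 15, 2)

The 12 indices split into 4 linkage classes (same alcove rep ⇔ same W_29-dot-orbit):

[[1, 2], [3, 11, 12], [4, 6, 7, 9, 10], [5, 8]]


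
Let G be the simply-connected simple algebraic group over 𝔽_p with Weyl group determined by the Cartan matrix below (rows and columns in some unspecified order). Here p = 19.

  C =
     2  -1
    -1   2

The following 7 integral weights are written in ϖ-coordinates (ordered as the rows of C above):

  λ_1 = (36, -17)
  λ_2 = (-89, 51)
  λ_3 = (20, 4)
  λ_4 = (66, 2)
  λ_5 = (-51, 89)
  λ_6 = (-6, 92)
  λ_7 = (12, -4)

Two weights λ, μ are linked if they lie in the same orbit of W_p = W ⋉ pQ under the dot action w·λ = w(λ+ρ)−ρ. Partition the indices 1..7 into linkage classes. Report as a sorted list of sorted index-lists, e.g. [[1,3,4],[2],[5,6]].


A_2 Cartan matrix, 2 simple roots permuted; ρ=(1,1).

Each λ_j+ρ reduced to Ā_19; 2-tuples below use C's row order:

    [1] (1, 2)
    [2] (12, 2)
    [3] (12, 2)
    [4] (10, 3)
    [5] (12, 2)
    [6] (12, 2)
    [7] (10, 3)

3 distinct reps among the 7 weights ⇒ 3 W_19-linkage classes:

[[1], [2, 3, 5, 6], [4, 7]]


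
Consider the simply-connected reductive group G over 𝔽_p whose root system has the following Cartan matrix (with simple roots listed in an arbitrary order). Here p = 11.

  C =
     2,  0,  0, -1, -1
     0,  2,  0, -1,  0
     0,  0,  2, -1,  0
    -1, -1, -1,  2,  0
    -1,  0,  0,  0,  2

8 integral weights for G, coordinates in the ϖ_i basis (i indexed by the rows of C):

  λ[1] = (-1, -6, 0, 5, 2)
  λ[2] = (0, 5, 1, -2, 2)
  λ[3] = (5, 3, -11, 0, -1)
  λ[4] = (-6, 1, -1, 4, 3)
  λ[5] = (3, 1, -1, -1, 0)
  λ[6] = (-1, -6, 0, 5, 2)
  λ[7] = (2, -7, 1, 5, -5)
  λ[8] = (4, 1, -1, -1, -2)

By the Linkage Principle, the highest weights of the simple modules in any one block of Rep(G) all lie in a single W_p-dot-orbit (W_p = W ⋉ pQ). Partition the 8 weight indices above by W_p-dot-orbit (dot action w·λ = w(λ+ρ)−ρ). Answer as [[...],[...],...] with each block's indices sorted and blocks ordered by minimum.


Dynkin diagram of C (from the 8 off-diagonal −1 entries): D_5.

λ_j+ρ reflected into Ā_11 (⟨·,θ^∨⟩≤11); 5-tuples as given:

  λ_1 → (0, 5, 1, 1, 3);  λ_2 → (0, 5, 1, 1, 3);  λ_3 → (0, 5, 1, 1, 3);  λ_4 → (4, 2, 0, 0, 1);  λ_5 → (4, 2, 0, 0, 1);  λ_6 → (0, 5, 1, 1, 3);  λ_7 → (0, 5, 1, 1, 3);  λ_8 → (4, 2, 0, 0, 1)

Partition of {1..8} into 2 W_11-dot-orbits:

[[1, 2, 3, 6, 7], [4, 5, 8]]


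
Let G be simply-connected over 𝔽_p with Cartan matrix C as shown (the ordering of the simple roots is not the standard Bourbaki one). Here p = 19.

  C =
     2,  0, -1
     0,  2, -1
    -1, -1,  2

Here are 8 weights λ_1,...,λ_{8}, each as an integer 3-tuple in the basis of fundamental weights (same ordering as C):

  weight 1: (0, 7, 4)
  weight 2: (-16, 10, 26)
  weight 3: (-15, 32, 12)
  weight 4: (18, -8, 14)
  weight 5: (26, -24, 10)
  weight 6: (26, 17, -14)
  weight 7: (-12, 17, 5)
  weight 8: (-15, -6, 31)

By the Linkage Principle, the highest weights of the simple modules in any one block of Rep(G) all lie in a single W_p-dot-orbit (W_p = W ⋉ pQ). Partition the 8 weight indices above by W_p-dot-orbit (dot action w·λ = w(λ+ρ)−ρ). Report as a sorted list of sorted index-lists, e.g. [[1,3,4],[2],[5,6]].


A_3 Cartan matrix, 3 simple roots permuted; ρ=(1,1,1).

Ā_19 reps of the 8 weights (A_3, coords as presented):

    λ_1 → (1, 8, 5)
    λ_2 → (4, 8, 0)
    λ_3 → (1, 8, 5)
    λ_4 → (4, 8, 0)
    λ_5 → (4, 8, 0)
    λ_6 → (1, 8, 5)
    λ_7 → (1, 8, 5)
    λ_8 → (1, 8, 5)

Linkage partition of the 8 weights (2 classes, p=19):

[[1, 3, 6, 7, 8], [2, 4, 5]]


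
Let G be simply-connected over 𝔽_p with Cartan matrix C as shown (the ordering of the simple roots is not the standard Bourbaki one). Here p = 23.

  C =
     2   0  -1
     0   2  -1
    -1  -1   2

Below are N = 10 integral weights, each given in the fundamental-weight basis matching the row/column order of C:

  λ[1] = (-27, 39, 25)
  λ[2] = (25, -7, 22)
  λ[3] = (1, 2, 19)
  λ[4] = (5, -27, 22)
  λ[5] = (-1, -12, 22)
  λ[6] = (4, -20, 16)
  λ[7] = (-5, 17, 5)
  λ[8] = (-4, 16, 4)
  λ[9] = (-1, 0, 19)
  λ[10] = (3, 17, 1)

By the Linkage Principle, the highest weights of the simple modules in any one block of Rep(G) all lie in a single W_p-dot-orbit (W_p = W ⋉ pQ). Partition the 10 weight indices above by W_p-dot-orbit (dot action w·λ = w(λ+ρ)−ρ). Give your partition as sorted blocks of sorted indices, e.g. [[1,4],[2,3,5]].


A_3 Cartan matrix, 3 simple roots permuted; ρ=(1,1,1).

W_23-reps of the 10 weights in Ā_23 (same 3-coord order as C):

  [1] (3, 17, 0)
  [2] (3, 17, 0)
  [3] (0, 1, 20)
  [4] (3, 17, 0)
  [5] (0, 11, 12)
  [6] (3, 17, 2)
  [7] (3, 17, 2)
  [8] (3, 17, 2)
  [9] (0, 1, 20)
  [10] (3, 17, 2)

Grouping the 10 weights by Ā_23-representative: 4 linkage classes.

[[1, 2, 4], [3, 9], [5], [6, 7, 8, 10]]


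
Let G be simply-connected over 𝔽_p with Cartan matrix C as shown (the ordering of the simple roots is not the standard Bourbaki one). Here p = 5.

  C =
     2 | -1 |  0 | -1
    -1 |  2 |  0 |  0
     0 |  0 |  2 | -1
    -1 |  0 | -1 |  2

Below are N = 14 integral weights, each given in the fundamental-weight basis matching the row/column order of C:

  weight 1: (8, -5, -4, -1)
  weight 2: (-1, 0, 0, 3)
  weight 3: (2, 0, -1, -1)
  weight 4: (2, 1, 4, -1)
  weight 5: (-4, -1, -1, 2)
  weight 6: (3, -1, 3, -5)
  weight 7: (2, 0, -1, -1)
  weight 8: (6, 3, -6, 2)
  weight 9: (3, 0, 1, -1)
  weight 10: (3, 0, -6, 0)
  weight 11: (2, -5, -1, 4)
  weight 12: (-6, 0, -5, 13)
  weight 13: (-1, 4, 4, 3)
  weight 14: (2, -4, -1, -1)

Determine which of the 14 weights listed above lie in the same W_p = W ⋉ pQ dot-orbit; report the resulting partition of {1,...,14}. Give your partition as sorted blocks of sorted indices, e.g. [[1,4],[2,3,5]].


Type A_4, rank 4, |W|=120; reorder rows/cols to standard.

W_5-reps of the 14 weights in Ā_5 (same 4-coord order as C):

  λ_1 → (1, 0, 3, 1) · λ_2 → (0, 0, 0, 4) · λ_3 → (3, 1, 0, 0) · λ_4 → (0, 3, 0, 0) · λ_5 → (0, 3, 0, 0) · λ_6 → (0, 0, 0, 4) · λ_7 → (3, 1, 0, 0) · λ_8 → (3, 1, 0, 0) · λ_9 → (3, 1, 0, 0) · λ_10 → (0, 0, 0, 4) · λ_11 → (1, 0, 3, 1) · λ_12 → (0, 0, 0, 4) · λ_13 → (0, 0, 0, 4) · λ_14 → (0, 3, 0, 0)

Grouping the 14 weights by Ā_5-representative: 4 linkage classes.

[[1, 11], [2, 6, 10, 12, 13], [3, 7, 8, 9], [4, 5, 14]]


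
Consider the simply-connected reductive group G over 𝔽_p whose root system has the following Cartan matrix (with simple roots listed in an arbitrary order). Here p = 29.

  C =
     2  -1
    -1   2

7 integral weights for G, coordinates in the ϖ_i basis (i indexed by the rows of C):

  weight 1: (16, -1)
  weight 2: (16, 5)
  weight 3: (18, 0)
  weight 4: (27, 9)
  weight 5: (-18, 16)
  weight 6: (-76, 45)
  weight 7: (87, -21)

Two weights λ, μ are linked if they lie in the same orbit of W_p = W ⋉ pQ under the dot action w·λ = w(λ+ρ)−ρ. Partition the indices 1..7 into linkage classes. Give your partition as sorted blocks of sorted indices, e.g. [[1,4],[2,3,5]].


Cartan matrix: type A_2 (|W|=6); un-permuting the 2 rows.

Each λ_j+ρ reduced to Ā_29; 2-tuples below use C's row order:

  [1] (17, 0);  [2] (17, 6);  [3] (19, 1);  [4] (19, 1);  [5] (17, 0);  [6] (17, 0);  [7] (19, 1)

Partition of {1..7} into 3 W_29-dot-orbits:

[[1, 5, 6], [2], [3, 4, 7]]


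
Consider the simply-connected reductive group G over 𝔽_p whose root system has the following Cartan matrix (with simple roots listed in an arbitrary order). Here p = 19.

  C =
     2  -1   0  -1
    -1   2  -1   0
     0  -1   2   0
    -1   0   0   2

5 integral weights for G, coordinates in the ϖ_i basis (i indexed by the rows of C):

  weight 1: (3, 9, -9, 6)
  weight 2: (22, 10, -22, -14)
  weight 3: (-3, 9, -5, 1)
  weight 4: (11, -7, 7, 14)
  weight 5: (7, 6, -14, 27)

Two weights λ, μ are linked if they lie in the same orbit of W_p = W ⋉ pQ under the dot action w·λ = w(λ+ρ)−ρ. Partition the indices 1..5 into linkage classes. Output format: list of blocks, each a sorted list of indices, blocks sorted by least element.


C ↔ A_4 under row/col permutation; |W(A_4)| = 120.

Each λ_j+ρ reduced to Ā_19; 4-tuples below use C's row order:

  λ_1+ρ ↦ (4, 2, 6, 5);  λ_2+ρ ↦ (2, 4, 4, 0);  λ_3+ρ ↦ (2, 4, 4, 0);  λ_4+ρ ↦ (4, 2, 6, 5);  λ_5+ρ ↦ (4, 2, 6, 5)

Partition of {1..5} into 2 W_19-dot-orbits:

[[1, 4, 5], [2, 3]]


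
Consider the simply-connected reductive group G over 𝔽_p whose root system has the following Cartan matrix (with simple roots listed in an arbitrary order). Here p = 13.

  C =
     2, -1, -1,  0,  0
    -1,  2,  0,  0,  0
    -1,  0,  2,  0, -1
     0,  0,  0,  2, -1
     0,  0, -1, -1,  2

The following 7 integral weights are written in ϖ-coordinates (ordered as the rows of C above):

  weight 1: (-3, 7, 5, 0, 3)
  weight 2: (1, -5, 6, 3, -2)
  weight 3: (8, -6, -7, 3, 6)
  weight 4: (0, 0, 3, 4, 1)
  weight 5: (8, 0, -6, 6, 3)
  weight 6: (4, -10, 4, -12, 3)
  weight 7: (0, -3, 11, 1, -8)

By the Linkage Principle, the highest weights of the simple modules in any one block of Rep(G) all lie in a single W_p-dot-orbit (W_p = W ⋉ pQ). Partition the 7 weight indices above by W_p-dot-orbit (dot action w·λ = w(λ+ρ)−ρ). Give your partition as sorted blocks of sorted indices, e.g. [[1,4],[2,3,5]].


Root system A_5: the 5×5 matrix C matches after relabeling.

Each λ_j+ρ reduced to Ā_13; 5-tuples below use C's row order:

  1: (2, 2, 4, 3, 1)
  2: (2, 2, 4, 3, 1)
  3: (2, 2, 4, 3, 1)
  4: (1, 1, 4, 5, 2)
  5: (2, 2, 4, 3, 1)
  6: (2, 2, 4, 3, 1)
  7: (1, 1, 4, 5, 2)

Grouping the 7 weights by Ā_13-representative: 2 linkage classes.

[[1, 2, 3, 5, 6], [4, 7]]


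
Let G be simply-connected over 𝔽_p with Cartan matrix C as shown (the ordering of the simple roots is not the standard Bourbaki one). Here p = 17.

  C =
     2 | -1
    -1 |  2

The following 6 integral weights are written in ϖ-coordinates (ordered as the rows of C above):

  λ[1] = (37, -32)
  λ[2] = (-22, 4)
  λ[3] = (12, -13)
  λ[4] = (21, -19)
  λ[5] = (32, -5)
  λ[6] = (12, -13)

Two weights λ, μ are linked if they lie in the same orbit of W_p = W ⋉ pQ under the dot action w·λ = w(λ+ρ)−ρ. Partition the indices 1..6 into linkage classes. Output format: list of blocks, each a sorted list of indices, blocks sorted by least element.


Dynkin diagram of C (from the 2 off-diagonal −1 entries): A_2.

Each λ_j+ρ reduced to Ā_17; 2-tuples below use C's row order:

    λ_1+ρ ↦ (10, 4)
    λ_2+ρ ↦ (1, 12)
    λ_3+ρ ↦ (1, 12)
    λ_4+ρ ↦ (1, 12)
    λ_5+ρ ↦ (1, 12)
    λ_6+ρ ↦ (1, 12)

Grouping the 6 weights by Ā_17-representative: 2 linkage classes.

[[1], [2, 3, 4, 5, 6]]


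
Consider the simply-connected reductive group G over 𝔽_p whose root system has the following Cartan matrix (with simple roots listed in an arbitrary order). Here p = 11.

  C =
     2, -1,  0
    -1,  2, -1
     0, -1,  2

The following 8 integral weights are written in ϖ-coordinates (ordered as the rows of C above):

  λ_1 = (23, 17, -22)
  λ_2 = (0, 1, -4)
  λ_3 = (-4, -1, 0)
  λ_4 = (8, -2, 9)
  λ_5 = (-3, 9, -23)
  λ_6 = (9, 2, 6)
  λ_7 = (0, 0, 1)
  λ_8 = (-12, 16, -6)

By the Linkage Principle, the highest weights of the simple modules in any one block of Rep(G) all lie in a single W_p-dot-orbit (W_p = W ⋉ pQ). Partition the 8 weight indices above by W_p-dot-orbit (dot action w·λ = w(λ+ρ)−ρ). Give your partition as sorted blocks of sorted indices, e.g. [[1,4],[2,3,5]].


Cartan matrix: type A_3 (|W|=24); un-permuting the 3 rows.

Each λ_j+ρ reduced to Ā_11; 3-tuples below use C's row order:

  1: (1, 1, 2) · 2: (0, 1, 2) · 3: (0, 1, 2) · 4: (1, 1, 2) · 5: (0, 1, 2) · 6: (1, 1, 2) · 7: (1, 1, 2) · 8: (5, 0, 1)

The 8 indices split into 3 linkage classes (same alcove rep ⇔ same W_11-dot-orbit):

[[1, 4, 6, 7], [2, 3, 5], [8]]


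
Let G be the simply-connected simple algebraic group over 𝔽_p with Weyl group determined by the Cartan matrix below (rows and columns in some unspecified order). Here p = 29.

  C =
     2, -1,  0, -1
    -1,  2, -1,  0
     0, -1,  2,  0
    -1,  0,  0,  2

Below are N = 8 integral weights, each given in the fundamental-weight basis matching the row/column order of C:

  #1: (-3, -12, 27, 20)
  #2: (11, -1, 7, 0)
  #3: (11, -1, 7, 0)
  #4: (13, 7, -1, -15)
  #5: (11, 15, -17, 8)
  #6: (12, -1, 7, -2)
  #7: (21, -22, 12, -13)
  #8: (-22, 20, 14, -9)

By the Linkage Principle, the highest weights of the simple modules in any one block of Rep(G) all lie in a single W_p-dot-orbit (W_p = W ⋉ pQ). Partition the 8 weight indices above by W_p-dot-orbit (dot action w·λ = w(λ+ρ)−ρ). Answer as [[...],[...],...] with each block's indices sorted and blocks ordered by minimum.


A_4 Cartan matrix, 4 simple roots permuted; ρ=(1,1,1,1).

Alcove-folded reps (p=29, 8 weights, presented ϖ-order):

    λ_1 → (11, 2, 8, 1)
    λ_2 → (12, 0, 8, 1)
    λ_3 → (12, 0, 8, 1)
    λ_4 → (0, 8, 0, 14)
    λ_5 → (12, 0, 8, 1)
    λ_6 → (12, 0, 8, 1)
    λ_7 → (11, 2, 8, 1)
    λ_8 → (0, 8, 0, 14)

Linkage partition of the 8 weights (3 classes, p=29):

[[1, 7], [2, 3, 5, 6], [4, 8]]


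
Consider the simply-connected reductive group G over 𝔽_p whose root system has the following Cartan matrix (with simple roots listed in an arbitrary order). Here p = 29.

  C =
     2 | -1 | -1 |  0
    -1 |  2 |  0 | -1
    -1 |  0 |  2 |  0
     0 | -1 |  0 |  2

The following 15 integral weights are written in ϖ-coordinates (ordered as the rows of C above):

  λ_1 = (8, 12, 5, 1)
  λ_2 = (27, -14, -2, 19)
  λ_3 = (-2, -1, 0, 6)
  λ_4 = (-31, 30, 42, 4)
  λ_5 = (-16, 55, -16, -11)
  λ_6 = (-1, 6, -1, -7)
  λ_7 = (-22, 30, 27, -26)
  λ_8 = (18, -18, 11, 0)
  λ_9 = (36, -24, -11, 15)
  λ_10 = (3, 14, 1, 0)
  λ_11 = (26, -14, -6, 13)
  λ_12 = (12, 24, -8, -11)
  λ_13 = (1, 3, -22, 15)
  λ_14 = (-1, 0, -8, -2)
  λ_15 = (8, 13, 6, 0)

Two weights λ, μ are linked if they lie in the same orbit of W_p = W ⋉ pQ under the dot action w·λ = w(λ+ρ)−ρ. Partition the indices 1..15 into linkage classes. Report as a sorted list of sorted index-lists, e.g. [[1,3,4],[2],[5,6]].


Root system A_4: the 4×4 matrix C matches after relabeling.

W_29-reps of the 15 weights in Ā_29 (same 4-coord order as C):

  [1] (9, 13, 5, 1) · [2] (9, 13, 5, 1) · [3] (0, 1, 0, 6) · [4] (9, 13, 5, 1) · [5] (2, 1, 10, 14) · [6] (0, 1, 0, 6) · [7] (4, 15, 2, 1) · [8] (2, 1, 10, 14) · [9] (4, 15, 2, 1) · [10] (4, 15, 2, 1) · [11] (9, 13, 5, 1) · [12] (4, 15, 2, 1) · [13] (4, 15, 2, 1) · [14] (0, 1, 0, 6) · [15] (9, 13, 5, 1)

The 15 indices split into 4 linkage classes (same alcove rep ⇔ same W_29-dot-orbit):

[[1, 2, 4, 11, 15], [3, 6, 14], [5, 8], [7, 9, 10, 12, 13]]


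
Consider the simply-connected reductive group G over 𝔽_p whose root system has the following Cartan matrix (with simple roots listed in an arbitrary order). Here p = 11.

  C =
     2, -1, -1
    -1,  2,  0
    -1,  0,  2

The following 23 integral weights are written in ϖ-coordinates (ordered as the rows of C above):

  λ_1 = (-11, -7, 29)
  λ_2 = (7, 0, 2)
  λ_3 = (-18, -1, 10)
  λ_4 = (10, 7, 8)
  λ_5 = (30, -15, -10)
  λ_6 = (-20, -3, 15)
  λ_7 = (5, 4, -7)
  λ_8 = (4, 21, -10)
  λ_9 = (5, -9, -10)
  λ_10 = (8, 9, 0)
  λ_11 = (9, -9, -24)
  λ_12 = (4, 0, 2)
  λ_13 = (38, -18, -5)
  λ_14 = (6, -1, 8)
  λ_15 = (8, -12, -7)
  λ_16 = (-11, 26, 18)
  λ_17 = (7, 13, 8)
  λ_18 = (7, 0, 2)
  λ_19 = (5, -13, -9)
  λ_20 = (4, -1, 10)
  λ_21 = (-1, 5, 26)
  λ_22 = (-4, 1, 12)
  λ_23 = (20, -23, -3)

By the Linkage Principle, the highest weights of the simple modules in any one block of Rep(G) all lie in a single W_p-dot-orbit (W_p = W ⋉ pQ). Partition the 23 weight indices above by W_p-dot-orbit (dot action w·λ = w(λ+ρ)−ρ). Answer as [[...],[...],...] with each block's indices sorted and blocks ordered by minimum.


Root system A_3: the 3×3 matrix C matches after relabeling.

Alcove-folded reps (p=11, 23 weights, presented ϖ-order):

  λ_1 → (5, 1, 3);  λ_2 → (8, 0, 2);  λ_3 → (0, 5, 6);  λ_4 → (6, 3, 2);  λ_5 → (6, 3, 2);  λ_6 → (5, 1, 3);  λ_7 → (0, 5, 6);  λ_8 → (2, 5, 4);  λ_9 → (6, 3, 2);  λ_10 → (1, 1, 8);  λ_11 → (1, 1, 8);  λ_12 → (5, 1, 3);  λ_13 → (2, 5, 4);  λ_14 → (2, 5, 4);  λ_15 → (6, 3, 2);  λ_16 → (5, 1, 3);  λ_17 → (6, 3, 2);  λ_18 → (8, 0, 2);  λ_19 → (5, 1, 3);  λ_20 → (0, 5, 6);  λ_21 → (0, 5, 6);  λ_22 → (1, 1, 8);  λ_23 → (8, 0, 2)

These 23 weights hit 6 W_11-dot-orbits; sizes (5, 3, 4, 5, 3, 3):

[[1, 6, 12, 16, 19], [2, 18, 23], [3, 7, 20, 21], [4, 5, 9, 15, 17], [8, 13, 14], [10, 11, 22]]


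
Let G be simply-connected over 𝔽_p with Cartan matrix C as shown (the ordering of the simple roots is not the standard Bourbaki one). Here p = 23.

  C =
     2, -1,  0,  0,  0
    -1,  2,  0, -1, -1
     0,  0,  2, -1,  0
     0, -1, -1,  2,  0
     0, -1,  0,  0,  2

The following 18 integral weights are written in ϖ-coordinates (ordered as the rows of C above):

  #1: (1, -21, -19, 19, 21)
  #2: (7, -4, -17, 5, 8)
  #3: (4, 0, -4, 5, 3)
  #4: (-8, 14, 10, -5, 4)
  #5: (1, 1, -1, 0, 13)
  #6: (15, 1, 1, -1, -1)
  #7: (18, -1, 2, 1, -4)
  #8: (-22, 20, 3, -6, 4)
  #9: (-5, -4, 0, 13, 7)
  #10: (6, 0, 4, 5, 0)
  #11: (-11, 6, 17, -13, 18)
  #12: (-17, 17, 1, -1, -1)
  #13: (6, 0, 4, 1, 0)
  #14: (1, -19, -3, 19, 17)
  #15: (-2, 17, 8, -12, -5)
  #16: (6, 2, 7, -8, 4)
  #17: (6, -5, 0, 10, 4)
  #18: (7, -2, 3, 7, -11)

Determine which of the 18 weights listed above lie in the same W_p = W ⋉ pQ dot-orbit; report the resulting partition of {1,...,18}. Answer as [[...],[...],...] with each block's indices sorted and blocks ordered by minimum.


Type D_5, rank 5, |W|=1920; reorder rows/cols to standard.

W_23-reps of the 18 weights in Ā_23 (same 5-coord order as C):

    [1] (2, 2, 0, 1, 14)
    [2] (5, 1, 3, 3, 4)
    [3] (5, 1, 3, 3, 4)
    [4] (3, 4, 1, 3, 1)
    [5] (2, 2, 0, 1, 14)
    [6] (16, 2, 2, 0, 0)
    [7] (16, 2, 2, 0, 0)
    [8] (16, 2, 2, 0, 0)
    [9] (3, 4, 1, 3, 1)
    [10] (7, 1, 5, 2, 1)
    [11] (5, 1, 3, 3, 4)
    [12] (16, 2, 2, 0, 0)
    [13] (7, 1, 5, 2, 1)
    [14] (16, 2, 2, 0, 0)
    [15] (1, 2, 2, 3, 4)
    [16] (3, 4, 1, 3, 1)
    [17] (3, 4, 1, 3, 1)
    [18] (3, 4, 1, 3, 1)

Grouping the 18 weights by Ā_23-representative: 6 linkage classes.

[[1, 5], [2, 3, 11], [4, 9, 16, 17, 18], [6, 7, 8, 12, 14], [10, 13], [15]]
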